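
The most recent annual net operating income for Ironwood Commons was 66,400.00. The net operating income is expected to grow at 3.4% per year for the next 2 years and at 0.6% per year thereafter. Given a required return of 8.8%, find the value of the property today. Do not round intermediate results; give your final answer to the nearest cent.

D_1 = 68657.60000
D_2 = 70991.95840
Terminal value at year 2: TV = D_2×(1+g_2)/(r−g_2) = 71417.91015/0.082 = 870950.12379
P_0 = D_1/(1+r)^1 + D_2/(1+r)^2 + TV/(1+r)^2
    = 63104.41176 + 59972.39133 + 735758.84971 = 858835.65280

858835.65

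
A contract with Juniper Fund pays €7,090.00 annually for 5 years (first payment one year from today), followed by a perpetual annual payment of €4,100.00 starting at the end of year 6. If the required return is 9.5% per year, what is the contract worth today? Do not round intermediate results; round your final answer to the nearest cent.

PV of 5-year annuity: €7,090.00 × [1 − (1+0.095)^−5] / 0.095 = 27223.53530
Perpetuity value at year 5: €4,100.00 / 0.095 = 43157.89474
PV of perpetuity: 43157.89474 / (1+0.095)^5 = 27415.08871
Total PV = 27223.53530 + 27415.08871 = 54638.62401

€54638.62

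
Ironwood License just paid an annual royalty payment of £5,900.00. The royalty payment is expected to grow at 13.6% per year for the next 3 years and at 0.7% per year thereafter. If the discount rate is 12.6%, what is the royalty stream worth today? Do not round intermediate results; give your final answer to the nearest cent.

D_1 = 6702.40000
D_2 = 7613.92640
D_3 = 8649.42039
Terminal value at year 3: TV = D_3×(1+g_2)/(r−g_2) = 8709.96633/0.119 = 73192.99440
P_0 = D_1/(1+r)^1 + D_2/(1+r)^2 + D_3/(1+r)^3 + TV/(1+r)^3
    = 5952.39787 + 6005.26108 + 6058.59377 + 51268.94059 = 69285.19332

£69285.19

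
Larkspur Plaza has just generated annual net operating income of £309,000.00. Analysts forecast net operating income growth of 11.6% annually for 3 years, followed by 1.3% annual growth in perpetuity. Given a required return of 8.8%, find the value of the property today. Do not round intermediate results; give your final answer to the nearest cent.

D_1 = 344844.00000
D_2 = 384845.90400
D_3 = 429488.02886
Terminal value at year 3: TV = D_3×(1+g_2)/(r−g_2) = 435071.37324/0.075 = 5800951.64319
P_0 = D_1/(1+r)^1 + D_2/(1+r)^2 + D_3/(1+r)^3 + TV/(1+r)^3
    = 316952.20588 + 325109.06412 + 333475.84151 + 4504147.03263 = 5479684.14414

£5479684.14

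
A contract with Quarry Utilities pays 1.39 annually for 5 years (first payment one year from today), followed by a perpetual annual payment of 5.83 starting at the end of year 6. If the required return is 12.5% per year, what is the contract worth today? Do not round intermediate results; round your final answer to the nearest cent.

PV of 5-year annuity: 1.39 × [1 − (1+0.125)^−5] / 0.125 = 4.94919
Perpetuity value at year 5: 5.83 / 0.125 = 46.64000
PV of perpetuity: 46.64000 / (1+0.125)^5 = 25.88189
Total PV = 4.94919 + 25.88189 = 30.83108

30.83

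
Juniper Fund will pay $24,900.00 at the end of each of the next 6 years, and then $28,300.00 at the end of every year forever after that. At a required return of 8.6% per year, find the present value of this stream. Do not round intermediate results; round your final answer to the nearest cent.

PV of 6-year annuity: $24,900.00 × [1 − (1+0.086)^−6] / 0.086 = 113044.13548
Perpetuity value at year 6: $28,300.00 / 0.086 = 329069.76744
PV of perpetuity: 329069.76744 / (1+0.086)^6 = 200589.88656
Total PV = 113044.13548 + 200589.88656 = 313634.02204

$313634.02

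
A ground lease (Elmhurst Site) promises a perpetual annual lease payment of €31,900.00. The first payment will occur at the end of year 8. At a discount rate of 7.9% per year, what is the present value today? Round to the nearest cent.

€237144.73

Value at end of year 7: C / r = €31,900.00 / 0.079 = €403,797.4684
Discount to today: PV = €403,797.4684 / (1 + 0.079)^7 = €403,797.4684 / 1.702747 = €237,144.73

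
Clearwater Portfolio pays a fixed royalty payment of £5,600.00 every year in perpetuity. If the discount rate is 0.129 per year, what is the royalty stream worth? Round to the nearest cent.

£43410.85

Level perpetuity: PV = C / r = £5,600.00 / 0.129 = £43,410.85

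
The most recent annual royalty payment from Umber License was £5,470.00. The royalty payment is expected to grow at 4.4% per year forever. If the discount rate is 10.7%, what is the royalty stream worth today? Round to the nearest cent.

£90645.71

D₁ = D₀ × (1 + g) = £5,470.00 × 1.044 = £5,710.6800
Growing perpetuity: P = D₁ / (r − g) = £5,710.6800 / (0.107 − 0.044) = £90,645.71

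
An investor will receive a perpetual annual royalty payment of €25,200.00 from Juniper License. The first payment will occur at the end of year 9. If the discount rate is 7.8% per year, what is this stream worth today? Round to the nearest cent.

€177155.99

Value at end of year 8: C / r = €25,200.00 / 0.078 = €323,076.9231
Discount to today: PV = €323,076.9231 / (1 + 0.078)^8 = €323,076.9231 / 1.823686 = €177,155.99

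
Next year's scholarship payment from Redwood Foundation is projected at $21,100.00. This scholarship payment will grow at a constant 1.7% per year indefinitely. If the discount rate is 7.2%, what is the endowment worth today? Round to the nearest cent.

Growing perpetuity: P = D₁ / (r − g) = $21,100.0000 / (0.072 − 0.017) = $383,636.36

$383636.36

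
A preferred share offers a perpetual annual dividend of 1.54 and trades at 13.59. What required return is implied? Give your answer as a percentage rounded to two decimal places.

11.33%

P = C/r ⇒ r = C/P = 1.54/13.59 = 0.113319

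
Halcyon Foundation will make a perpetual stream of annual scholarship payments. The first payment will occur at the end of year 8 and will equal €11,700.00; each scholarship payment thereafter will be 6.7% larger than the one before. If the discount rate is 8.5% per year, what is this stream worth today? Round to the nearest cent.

Value at end of year 7: C₁ / (r − g) = €11,700.00 / (0.085 − 0.067) = €650,000.0000
Discount to today: PV = €650,000.0000 / (1 + 0.085)^7 = €650,000.0000 / 1.770142 = €367,202.13

€367202.13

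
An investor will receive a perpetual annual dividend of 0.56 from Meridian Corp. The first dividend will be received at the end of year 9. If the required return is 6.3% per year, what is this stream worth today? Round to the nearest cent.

5.45

Value at end of year 8: C / r = 0.56 / 0.063 = 8.8889
Discount to today: PV = 8.8889 / (1 + 0.063)^8 = 8.8889 / 1.630295 = 5.45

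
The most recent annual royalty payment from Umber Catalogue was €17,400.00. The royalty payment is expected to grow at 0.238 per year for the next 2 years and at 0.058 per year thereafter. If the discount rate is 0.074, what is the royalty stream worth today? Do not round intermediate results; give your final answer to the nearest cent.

D_1 = 21541.20000
D_2 = 26668.00560
Terminal value at year 2: TV = D_2×(1+g_2)/(r−g_2) = 28214.74992/0.016 = 1763421.87030
P_0 = D_1/(1+r)^1 + D_2/(1+r)^2 + TV/(1+r)^2
    = 20056.98324 + 23119.68832 + 1528789.38990 = 1571966.06145

€1571966.06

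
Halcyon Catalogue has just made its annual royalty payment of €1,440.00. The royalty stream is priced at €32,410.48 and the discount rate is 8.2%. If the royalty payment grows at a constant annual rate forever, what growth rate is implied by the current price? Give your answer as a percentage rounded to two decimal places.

3.60%

P = D₀(1+g)/(r−g) ⇒ P(r−g) = D₀(1+g) ⇒ g(P+D₀) = P·r − D₀
g = (P·r − D₀)/(P + D₀) = (€32,410.48×0.082 − €1,440.00) / (€32,410.48 + €1,440.00) = 0.035972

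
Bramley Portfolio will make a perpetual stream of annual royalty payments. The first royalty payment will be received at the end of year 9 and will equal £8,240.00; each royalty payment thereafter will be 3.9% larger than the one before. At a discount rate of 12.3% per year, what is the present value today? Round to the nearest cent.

Value at end of year 8: C₁ / (r − g) = £8,240.00 / (0.123 − 0.039) = £98,095.2381
Discount to today: PV = £98,095.2381 / (1 + 0.123)^8 = £98,095.2381 / 2.529520 = £38,780.18

£38780.18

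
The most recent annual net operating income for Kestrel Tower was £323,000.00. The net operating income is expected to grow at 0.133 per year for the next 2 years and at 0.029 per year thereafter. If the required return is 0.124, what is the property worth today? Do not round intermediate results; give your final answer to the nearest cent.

£4208631.32

D_1 = 365959.00000
D_2 = 414631.54700
Terminal value at year 2: TV = D_2×(1+g_2)/(r−g_2) = 426655.86186/0.095 = 4491114.33540
P_0 = D_1/(1+r)^1 + D_2/(1+r)^2 + TV/(1+r)^2
    = 325586.29893 + 328193.30666 + 3554851.71113 = 4208631.31673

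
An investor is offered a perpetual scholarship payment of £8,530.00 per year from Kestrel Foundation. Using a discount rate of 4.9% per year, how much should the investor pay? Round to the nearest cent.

Level perpetuity: PV = C / r = £8,530.00 / 0.049 = £174,081.63

£174081.63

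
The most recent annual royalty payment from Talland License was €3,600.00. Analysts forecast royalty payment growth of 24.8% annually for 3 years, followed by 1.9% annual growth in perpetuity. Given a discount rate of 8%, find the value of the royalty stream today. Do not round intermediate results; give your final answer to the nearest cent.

€107315.88

D_1 = 4492.80000
D_2 = 5607.01440
D_3 = 6997.55397
Terminal value at year 3: TV = D_3×(1+g_2)/(r−g_2) = 7130.50750/0.061 = 116893.56552
P_0 = D_1/(1+r)^1 + D_2/(1+r)^2 + D_3/(1+r)^3 + TV/(1+r)^3
    = 4160.00000 + 4807.11111 + 5554.88395 + 92793.88108 = 107315.87614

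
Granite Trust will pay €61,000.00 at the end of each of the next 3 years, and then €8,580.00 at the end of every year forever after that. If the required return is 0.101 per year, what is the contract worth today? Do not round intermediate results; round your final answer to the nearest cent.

PV of 3-year annuity: €61,000.00 × [1 − (1+0.101)^−3] / 0.101 = 151431.30390
Perpetuity value at year 3: €8,580.00 / 0.101 = 84950.49505
PV of perpetuity: 84950.49505 / (1+0.101)^3 = 63650.81329
Total PV = 151431.30390 + 63650.81329 = 215082.11719

€215082.12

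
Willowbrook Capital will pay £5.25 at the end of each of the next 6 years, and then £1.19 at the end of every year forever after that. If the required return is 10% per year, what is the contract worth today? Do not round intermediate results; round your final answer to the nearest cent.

PV of 6-year annuity: £5.25 × [1 − (1+0.1)^−6] / 0.1 = 22.86512
Perpetuity value at year 6: £1.19 / 0.1 = 11.90000
PV of perpetuity: 11.90000 / (1+0.1)^6 = 6.71724
Total PV = 22.86512 + 6.71724 = 29.58236

£29.58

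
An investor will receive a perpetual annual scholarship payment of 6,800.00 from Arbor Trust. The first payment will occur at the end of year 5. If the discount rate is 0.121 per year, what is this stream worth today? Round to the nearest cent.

35587.80

Value at end of year 4: C / r = 6,800.00 / 0.121 = 56,198.3471
Discount to today: PV = 56,198.3471 / (1 + 0.121)^4 = 56,198.3471 / 1.579147 = 35,587.80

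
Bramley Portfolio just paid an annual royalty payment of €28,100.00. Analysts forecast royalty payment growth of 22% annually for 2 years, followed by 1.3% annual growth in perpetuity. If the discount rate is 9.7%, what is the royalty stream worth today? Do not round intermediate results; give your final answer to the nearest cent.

€485129.66

D_1 = 34282.00000
D_2 = 41824.04000
Terminal value at year 2: TV = D_2×(1+g_2)/(r−g_2) = 42367.75252/0.084 = 504378.00619
P_0 = D_1/(1+r)^1 + D_2/(1+r)^2 + TV/(1+r)^2
    = 31250.68368 + 34754.63454 + 419124.34276 = 485129.66098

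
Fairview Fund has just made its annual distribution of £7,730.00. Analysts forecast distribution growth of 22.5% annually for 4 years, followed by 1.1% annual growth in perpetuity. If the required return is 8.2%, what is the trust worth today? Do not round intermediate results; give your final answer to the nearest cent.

D_1 = 9469.25000
D_2 = 11599.83125
D_3 = 14209.79328
D_4 = 17406.99677
Terminal value at year 4: TV = D_4×(1+g_2)/(r−g_2) = 17598.47373/0.071 = 247865.82724
P_0 = D_1/(1+r)^1 + D_2/(1+r)^2 + D_3/(1+r)^3 + D_4/(1+r)^4 + TV/(1+r)^4
    = 8751.61738 + 9908.25442 + 11217.75570 + 12700.32415 + 180845.46081 = 223423.41246

£223423.41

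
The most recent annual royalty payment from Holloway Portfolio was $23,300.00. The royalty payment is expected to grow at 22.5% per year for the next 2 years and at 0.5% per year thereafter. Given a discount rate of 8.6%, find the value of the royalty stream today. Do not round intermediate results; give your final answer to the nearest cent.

D_1 = 28542.50000
D_2 = 34964.56250
Terminal value at year 2: TV = D_2×(1+g_2)/(r−g_2) = 35139.38531/0.081 = 433819.57176
P_0 = D_1/(1+r)^1 + D_2/(1+r)^2 + TV/(1+r)^2
    = 26282.22836 + 29646.15998 + 367831.98498 = 423760.37333

$423760.37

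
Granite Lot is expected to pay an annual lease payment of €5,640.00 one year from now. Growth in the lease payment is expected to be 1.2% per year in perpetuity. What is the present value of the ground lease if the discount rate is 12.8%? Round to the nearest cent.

Growing perpetuity: P = D₁ / (r − g) = €5,640.0000 / (0.128 − 0.012) = €48,620.69

€48620.69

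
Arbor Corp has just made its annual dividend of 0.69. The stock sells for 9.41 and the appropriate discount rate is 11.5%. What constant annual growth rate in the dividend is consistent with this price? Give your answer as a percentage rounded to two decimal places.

3.88%

P = D₀(1+g)/(r−g) ⇒ P(r−g) = D₀(1+g) ⇒ g(P+D₀) = P·r − D₀
g = (P·r − D₀)/(P + D₀) = (9.41×0.115 − 0.69) / (9.41 + 0.69) = 0.038827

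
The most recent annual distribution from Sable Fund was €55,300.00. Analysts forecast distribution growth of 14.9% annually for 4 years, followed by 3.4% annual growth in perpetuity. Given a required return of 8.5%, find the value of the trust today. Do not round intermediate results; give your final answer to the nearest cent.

D_1 = 63539.70000
D_2 = 73007.11530
D_3 = 83885.17548
D_4 = 96384.06663
Terminal value at year 4: TV = D_4×(1+g_2)/(r−g_2) = 99661.12489/0.051 = 1954139.70375
P_0 = D_1/(1+r)^1 + D_2/(1+r)^2 + D_3/(1+r)^3 + D_4/(1+r)^4 + TV/(1+r)^4
    = 58561.93548 + 62016.28007 + 65674.38322 + 69548.26389 + 1410056.95810 = 1665857.82076

€1665857.82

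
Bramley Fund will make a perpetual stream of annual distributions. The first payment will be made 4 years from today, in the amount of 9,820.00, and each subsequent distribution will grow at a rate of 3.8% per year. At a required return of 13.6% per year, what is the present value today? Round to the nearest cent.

Value at end of year 3: C₁ / (r − g) = 9,820.00 / (0.136 − 0.038) = 100,204.0816
Discount to today: PV = 100,204.0816 / (1 + 0.136)^3 = 100,204.0816 / 1.466003 = 68,351.87

68351.87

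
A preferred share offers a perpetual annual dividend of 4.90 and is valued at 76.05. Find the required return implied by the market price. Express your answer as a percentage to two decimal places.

P = C/r ⇒ r = C/P = 4.90/76.05 = 0.064431

6.44%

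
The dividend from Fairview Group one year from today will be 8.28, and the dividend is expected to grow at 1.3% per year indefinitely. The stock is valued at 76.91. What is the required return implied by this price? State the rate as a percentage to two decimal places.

12.07%

P = D₁/(r − g) ⇒ r = D₁/P + g = 8.2800/76.91 + 0.013 = 0.107658 + 0.013 = 0.120658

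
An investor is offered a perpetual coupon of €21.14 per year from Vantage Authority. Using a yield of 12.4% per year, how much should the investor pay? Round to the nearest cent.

Level perpetuity: PV = C / r = €21.14 / 0.124 = €170.48

€170.48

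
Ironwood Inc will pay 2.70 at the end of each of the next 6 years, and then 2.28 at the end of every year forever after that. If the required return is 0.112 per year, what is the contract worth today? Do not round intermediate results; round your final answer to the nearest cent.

22.12

PV of 6-year annuity: 2.70 × [1 − (1+0.112)^−6] / 0.112 = 11.35694
Perpetuity value at year 6: 2.28 / 0.112 = 20.35714
PV of perpetuity: 20.35714 / (1+0.112)^6 = 10.76684
Total PV = 11.35694 + 10.76684 = 22.12378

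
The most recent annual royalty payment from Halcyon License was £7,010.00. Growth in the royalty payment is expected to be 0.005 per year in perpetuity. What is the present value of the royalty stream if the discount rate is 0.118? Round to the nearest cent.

£62345.58

D₁ = D₀ × (1 + g) = £7,010.00 × 1.005 = £7,045.0500
Growing perpetuity: P = D₁ / (r − g) = £7,045.0500 / (0.118 − 0.005) = £62,345.58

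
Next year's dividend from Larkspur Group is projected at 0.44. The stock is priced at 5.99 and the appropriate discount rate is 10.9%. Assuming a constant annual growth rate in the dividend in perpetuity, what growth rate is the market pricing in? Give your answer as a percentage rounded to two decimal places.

3.55%

P = D₁/(r−g) ⇒ g = r − D₁/P = 0.109 − 0.44/5.99 = 0.035544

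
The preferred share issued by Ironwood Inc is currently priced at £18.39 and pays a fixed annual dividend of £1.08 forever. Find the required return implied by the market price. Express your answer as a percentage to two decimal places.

P = C/r ⇒ r = C/P = £1.08/£18.39 = 0.058728

5.87%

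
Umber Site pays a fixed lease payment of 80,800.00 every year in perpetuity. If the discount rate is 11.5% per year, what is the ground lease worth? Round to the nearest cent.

702608.70

Level perpetuity: PV = C / r = 80,800.00 / 0.115 = 702,608.70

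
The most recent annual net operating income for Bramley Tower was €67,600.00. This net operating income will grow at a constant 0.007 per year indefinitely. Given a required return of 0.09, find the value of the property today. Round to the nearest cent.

€820159.04

D₁ = D₀ × (1 + g) = €67,600.00 × 1.007 = €68,073.2000
Growing perpetuity: P = D₁ / (r − g) = €68,073.2000 / (0.09 − 0.007) = €820,159.04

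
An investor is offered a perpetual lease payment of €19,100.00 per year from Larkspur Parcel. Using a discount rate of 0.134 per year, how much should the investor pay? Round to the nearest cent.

€142537.31

Level perpetuity: PV = C / r = €19,100.00 / 0.134 = €142,537.31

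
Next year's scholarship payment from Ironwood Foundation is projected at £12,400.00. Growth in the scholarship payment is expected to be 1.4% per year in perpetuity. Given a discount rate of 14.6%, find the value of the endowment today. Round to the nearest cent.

Growing perpetuity: P = D₁ / (r − g) = £12,400.0000 / (0.146 − 0.014) = £93,939.39

£93939.39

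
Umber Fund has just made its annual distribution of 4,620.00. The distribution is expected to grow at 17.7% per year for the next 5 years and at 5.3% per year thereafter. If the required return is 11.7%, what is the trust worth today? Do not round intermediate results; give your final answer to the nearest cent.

125843.16

D_1 = 5437.74000
D_2 = 6400.21998
D_3 = 7533.05892
D_4 = 8866.41034
D_5 = 10435.76498
Terminal value at year 5: TV = D_5×(1+g_2)/(r−g_2) = 10988.86052/0.064 = 171700.94562
P_0 = D_1/(1+r)^1 + D_2/(1+r)^2 + D_3/(1+r)^3 + D_4/(1+r)^4 + D_5/(1+r)^5 + TV/(1+r)^5
    = 4868.16473 + 5129.65970 + 5405.20095 + 5695.54299 + 6001.48084 + 98743.11451 = 125843.16372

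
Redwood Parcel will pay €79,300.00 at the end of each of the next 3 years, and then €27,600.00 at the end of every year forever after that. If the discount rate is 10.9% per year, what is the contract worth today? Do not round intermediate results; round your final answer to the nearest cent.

PV of 3-year annuity: €79,300.00 × [1 − (1+0.109)^−3] / 0.109 = 194124.11537
Perpetuity value at year 3: €27,600.00 / 0.109 = 253211.00917
PV of perpetuity: 253211.00917 / (1+0.109)^3 = 185647.00433
Total PV = 194124.11537 + 185647.00433 = 379771.11970

€379771.12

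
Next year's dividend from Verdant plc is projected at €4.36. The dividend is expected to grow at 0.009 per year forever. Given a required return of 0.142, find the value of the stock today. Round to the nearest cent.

Growing perpetuity: P = D₁ / (r − g) = €4.3600 / (0.142 − 0.009) = €32.78

€32.78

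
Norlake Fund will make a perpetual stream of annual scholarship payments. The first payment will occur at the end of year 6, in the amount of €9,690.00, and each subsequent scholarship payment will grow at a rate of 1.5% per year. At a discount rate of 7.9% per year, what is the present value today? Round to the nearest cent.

Value at end of year 5: C₁ / (r − g) = €9,690.00 / (0.079 − 0.015) = €151,406.2500
Discount to today: PV = €151,406.2500 / (1 + 0.079)^5 = €151,406.2500 / 1.462538 = €103,522.94

€103522.94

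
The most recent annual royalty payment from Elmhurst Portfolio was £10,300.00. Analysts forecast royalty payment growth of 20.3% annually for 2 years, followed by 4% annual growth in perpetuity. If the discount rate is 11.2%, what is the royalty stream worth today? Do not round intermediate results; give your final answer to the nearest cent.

D_1 = 12390.90000
D_2 = 14906.25270
Terminal value at year 2: TV = D_2×(1+g_2)/(r−g_2) = 15502.50281/0.072 = 215312.53900
P_0 = D_1/(1+r)^1 + D_2/(1+r)^2 + TV/(1+r)^2
    = 11142.89568 + 12054.76934 + 174124.44604 = 197322.11106

£197322.11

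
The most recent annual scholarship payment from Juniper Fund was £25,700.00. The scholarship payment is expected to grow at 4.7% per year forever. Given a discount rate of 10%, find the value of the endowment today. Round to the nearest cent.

£507696.23

D₁ = D₀ × (1 + g) = £25,700.00 × 1.047 = £26,907.9000
Growing perpetuity: P = D₁ / (r − g) = £26,907.9000 / (0.1 − 0.047) = £507,696.23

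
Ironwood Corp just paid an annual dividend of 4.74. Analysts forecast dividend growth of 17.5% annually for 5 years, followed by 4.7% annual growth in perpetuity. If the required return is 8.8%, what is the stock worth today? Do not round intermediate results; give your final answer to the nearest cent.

D_1 = 5.56950
D_2 = 6.54416
D_3 = 7.68939
D_4 = 9.03503
D_5 = 10.61617
Terminal value at year 5: TV = D_5×(1+g_2)/(r−g_2) = 11.11513/0.041 = 271.10061
P_0 = D_1/(1+r)^1 + D_2/(1+r)^2 + D_3/(1+r)^3 + D_4/(1+r)^4 + D_5/(1+r)^5 + TV/(1+r)^5
    = 5.11903 + 5.52836 + 5.97043 + 6.44784 + 6.96343 + 177.82222 = 207.85130

207.85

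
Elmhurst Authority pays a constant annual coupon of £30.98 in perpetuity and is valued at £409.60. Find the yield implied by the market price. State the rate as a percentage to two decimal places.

7.56%

P = C/r ⇒ r = C/P = £30.98/£409.60 = 0.075635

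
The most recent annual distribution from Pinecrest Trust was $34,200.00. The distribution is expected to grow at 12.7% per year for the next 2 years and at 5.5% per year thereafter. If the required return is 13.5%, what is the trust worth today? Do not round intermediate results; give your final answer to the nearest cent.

$512355.55

D_1 = 38543.40000
D_2 = 43438.41180
Terminal value at year 2: TV = D_2×(1+g_2)/(r−g_2) = 45827.52445/0.08 = 572844.05561
P_0 = D_1/(1+r)^1 + D_2/(1+r)^2 + TV/(1+r)^2
    = 33958.94273 + 33719.58454 + 444677.02118 = 512355.54846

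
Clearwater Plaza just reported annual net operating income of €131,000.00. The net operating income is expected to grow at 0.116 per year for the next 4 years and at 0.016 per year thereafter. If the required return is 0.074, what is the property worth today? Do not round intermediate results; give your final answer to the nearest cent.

D_1 = 146196.00000
D_2 = 163154.73600
D_3 = 182080.68538
D_4 = 203202.04488
Terminal value at year 4: TV = D_4×(1+g_2)/(r−g_2) = 206453.27760/0.058 = 3559539.26893
P_0 = D_1/(1+r)^1 + D_2/(1+r)^2 + D_3/(1+r)^3 + D_4/(1+r)^4 + TV/(1+r)^4
    = 136122.90503 + 141446.14712 + 146977.56070 + 152725.28654 + 2675325.70898 = 3252597.60836

€3252597.61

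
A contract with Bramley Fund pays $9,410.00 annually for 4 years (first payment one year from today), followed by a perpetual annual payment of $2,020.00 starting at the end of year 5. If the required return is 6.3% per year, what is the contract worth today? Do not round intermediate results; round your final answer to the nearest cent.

$57495.69

PV of 4-year annuity: $9,410.00 × [1 − (1+0.063)^−4] / 0.063 = 32383.89450
Perpetuity value at year 4: $2,020.00 / 0.063 = 32063.49206
PV of perpetuity: 32063.49206 / (1+0.063)^4 = 25111.79526
Total PV = 32383.89450 + 25111.79526 = 57495.68976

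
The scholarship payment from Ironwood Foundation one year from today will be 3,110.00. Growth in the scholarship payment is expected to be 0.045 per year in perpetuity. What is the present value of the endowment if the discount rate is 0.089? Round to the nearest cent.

70681.82

Growing perpetuity: P = D₁ / (r − g) = 3,110.0000 / (0.089 − 0.045) = 70,681.82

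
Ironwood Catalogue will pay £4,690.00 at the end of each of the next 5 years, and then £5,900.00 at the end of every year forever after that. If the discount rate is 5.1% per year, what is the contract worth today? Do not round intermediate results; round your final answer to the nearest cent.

PV of 5-year annuity: £4,690.00 × [1 − (1+0.051)^−5] / 0.051 = 20249.23813
Perpetuity value at year 5: £5,900.00 / 0.051 = 115686.27451
PV of perpetuity: 115686.27451 / (1+0.051)^5 = 90212.81929
Total PV = 20249.23813 + 90212.81929 = 110462.05742

£110462.06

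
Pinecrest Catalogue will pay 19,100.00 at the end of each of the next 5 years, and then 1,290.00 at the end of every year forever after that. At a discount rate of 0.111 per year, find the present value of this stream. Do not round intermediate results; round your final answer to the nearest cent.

PV of 5-year annuity: 19,100.00 × [1 − (1+0.111)^−5] / 0.111 = 70414.41557
Perpetuity value at year 5: 1,290.00 / 0.111 = 11621.62162
PV of perpetuity: 11621.62162 / (1+0.111)^5 = 6865.88361
Total PV = 70414.41557 + 6865.88361 = 77280.29918

77280.30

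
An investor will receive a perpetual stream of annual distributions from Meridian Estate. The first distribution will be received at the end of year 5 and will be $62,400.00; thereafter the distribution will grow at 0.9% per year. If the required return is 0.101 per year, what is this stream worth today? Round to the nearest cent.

$461580.54

Value at end of year 4: C₁ / (r − g) = $62,400.00 / (0.101 − 0.009) = $678,260.8696
Discount to today: PV = $678,260.8696 / (1 + 0.101)^4 = $678,260.8696 / 1.469431 = $461,580.54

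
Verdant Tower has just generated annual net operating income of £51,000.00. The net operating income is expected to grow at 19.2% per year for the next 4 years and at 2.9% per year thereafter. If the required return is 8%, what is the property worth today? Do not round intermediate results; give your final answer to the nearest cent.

£1789615.92

D_1 = 60792.00000
D_2 = 72464.06400
D_3 = 86377.16429
D_4 = 102961.57983
Terminal value at year 4: TV = D_4×(1+g_2)/(r−g_2) = 105947.46565/0.051 = 2077401.28718
P_0 = D_1/(1+r)^1 + D_2/(1+r)^2 + D_3/(1+r)^3 + D_4/(1+r)^4 + TV/(1+r)^4
    = 56288.88889 + 62126.25514 + 68568.97790 + 75679.83487 + 1526951.96232 = 1789615.91912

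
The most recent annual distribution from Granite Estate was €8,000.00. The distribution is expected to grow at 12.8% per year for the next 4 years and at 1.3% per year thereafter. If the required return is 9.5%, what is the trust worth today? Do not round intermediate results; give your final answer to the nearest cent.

D_1 = 9024.00000
D_2 = 10179.07200
D_3 = 11481.99322
D_4 = 12951.68835
Terminal value at year 4: TV = D_4×(1+g_2)/(r−g_2) = 13120.06030/0.082 = 160000.73532
P_0 = D_1/(1+r)^1 + D_2/(1+r)^2 + D_3/(1+r)^3 + D_4/(1+r)^4 + TV/(1+r)^4
    = 8241.09589 + 8489.45768 + 8745.30435 + 9008.86147 + 111292.39843 = 145777.11783

€145777.12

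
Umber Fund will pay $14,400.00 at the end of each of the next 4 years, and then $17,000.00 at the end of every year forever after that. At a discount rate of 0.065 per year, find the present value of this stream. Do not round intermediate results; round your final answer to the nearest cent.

$252631.39

PV of 4-year annuity: $14,400.00 × [1 − (1+0.065)^−4] / 0.065 = 49331.49986
Perpetuity value at year 4: $17,000.00 / 0.065 = 261538.46154
PV of perpetuity: 261538.46154 / (1+0.065)^4 = 203299.88531
Total PV = 49331.49986 + 203299.88531 = 252631.38517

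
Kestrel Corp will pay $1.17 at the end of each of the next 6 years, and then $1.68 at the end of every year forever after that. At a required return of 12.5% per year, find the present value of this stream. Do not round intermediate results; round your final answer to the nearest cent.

PV of 6-year annuity: $1.17 × [1 − (1+0.125)^−6] / 0.125 = 4.74299
Perpetuity value at year 6: $1.68 / 0.125 = 13.44000
PV of perpetuity: 13.44000 / (1+0.125)^6 = 6.62955
Total PV = 4.74299 + 6.62955 = 11.37254

$11.37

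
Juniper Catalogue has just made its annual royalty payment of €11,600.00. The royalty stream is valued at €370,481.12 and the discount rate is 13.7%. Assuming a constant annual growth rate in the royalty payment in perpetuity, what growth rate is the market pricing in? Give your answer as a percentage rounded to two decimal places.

P = D₀(1+g)/(r−g) ⇒ P(r−g) = D₀(1+g) ⇒ g(P+D₀) = P·r − D₀
g = (P·r − D₀)/(P + D₀) = (€370,481.12×0.137 − €11,600.00) / (€370,481.12 + €11,600.00) = 0.102481

10.25%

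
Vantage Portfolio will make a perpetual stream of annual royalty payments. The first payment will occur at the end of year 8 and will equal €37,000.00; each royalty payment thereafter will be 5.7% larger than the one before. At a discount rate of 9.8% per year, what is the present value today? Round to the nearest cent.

€469030.93

Value at end of year 7: C₁ / (r − g) = €37,000.00 / (0.098 − 0.057) = €902,439.0244
Discount to today: PV = €902,439.0244 / (1 + 0.098)^7 = €902,439.0244 / 1.924050 = €469,030.93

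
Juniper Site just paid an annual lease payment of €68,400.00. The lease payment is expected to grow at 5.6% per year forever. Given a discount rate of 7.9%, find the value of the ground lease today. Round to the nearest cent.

€3140452.17

D₁ = D₀ × (1 + g) = €68,400.00 × 1.056 = €72,230.4000
Growing perpetuity: P = D₁ / (r − g) = €72,230.4000 / (0.079 − 0.056) = €3,140,452.17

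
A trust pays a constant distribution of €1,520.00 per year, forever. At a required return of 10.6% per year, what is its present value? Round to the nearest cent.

Level perpetuity: PV = C / r = €1,520.00 / 0.106 = €14,339.62

€14339.62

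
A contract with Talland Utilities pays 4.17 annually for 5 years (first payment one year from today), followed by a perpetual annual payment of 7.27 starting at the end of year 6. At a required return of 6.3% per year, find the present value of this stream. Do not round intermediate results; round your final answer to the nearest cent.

PV of 5-year annuity: 4.17 × [1 − (1+0.063)^−5] / 0.063 = 17.42312
Perpetuity value at year 5: 7.27 / 0.063 = 115.39683
PV of perpetuity: 115.39683 / (1+0.063)^5 = 85.02126
Total PV = 17.42312 + 85.02126 = 102.44438

102.44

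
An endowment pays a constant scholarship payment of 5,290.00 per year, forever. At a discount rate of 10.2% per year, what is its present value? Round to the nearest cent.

Level perpetuity: PV = C / r = 5,290.00 / 0.102 = 51,862.75

51862.75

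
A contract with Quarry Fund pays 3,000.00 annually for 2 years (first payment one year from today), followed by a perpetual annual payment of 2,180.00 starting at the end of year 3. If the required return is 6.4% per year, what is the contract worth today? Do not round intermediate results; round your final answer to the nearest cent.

35557.50

PV of 2-year annuity: 3,000.00 × [1 − (1+0.064)^−2] / 0.064 = 5469.50082
Perpetuity value at year 2: 2,180.00 / 0.064 = 34062.50000
PV of perpetuity: 34062.50000 / (1+0.064)^2 = 30087.99607
Total PV = 5469.50082 + 30087.99607 = 35557.49689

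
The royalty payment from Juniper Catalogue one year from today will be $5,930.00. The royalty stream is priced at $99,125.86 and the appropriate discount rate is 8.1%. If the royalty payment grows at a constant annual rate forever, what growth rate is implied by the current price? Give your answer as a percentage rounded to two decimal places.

P = D₁/(r−g) ⇒ g = r − D₁/P = 0.081 − $5,930.00/$99,125.86 = 0.021177

2.12%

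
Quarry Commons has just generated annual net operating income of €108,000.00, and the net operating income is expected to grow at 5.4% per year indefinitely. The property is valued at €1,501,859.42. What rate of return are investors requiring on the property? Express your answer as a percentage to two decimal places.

D₁ = €108,000.00 × 1.054 = €113,832.0000
P = D₁/(r − g) ⇒ r = D₁/P + g = €113,832.0000/€1,501,859.42 + 0.054 = 0.075794 + 0.054 = 0.129794

12.98%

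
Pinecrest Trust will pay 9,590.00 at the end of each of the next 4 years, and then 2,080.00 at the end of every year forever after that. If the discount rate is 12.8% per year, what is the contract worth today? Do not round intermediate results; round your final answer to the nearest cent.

PV of 4-year annuity: 9,590.00 × [1 − (1+0.128)^−4] / 0.128 = 28644.12465
Perpetuity value at year 4: 2,080.00 / 0.128 = 16250.00000
PV of perpetuity: 16250.00000 / (1+0.128)^4 = 10037.30143
Total PV = 28644.12465 + 10037.30143 = 38681.42608

38681.43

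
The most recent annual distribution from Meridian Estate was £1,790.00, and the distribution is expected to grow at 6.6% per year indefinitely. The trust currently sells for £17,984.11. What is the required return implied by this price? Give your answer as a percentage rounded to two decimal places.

D₁ = £1,790.00 × 1.066 = £1,908.1400
P = D₁/(r − g) ⇒ r = D₁/P + g = £1,908.1400/£17,984.11 + 0.066 = 0.106101 + 0.066 = 0.172101

17.21%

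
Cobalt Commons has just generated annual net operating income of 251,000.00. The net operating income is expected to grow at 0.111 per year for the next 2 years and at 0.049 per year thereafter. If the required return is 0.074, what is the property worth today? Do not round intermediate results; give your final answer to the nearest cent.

11798364.84

D_1 = 278861.00000
D_2 = 309814.57100
Terminal value at year 2: TV = D_2×(1+g_2)/(r−g_2) = 324995.48498/0.025 = 12999819.39916
P_0 = D_1/(1+r)^1 + D_2/(1+r)^2 + TV/(1+r)^2
    = 259647.11359 + 268592.12589 + 11270125.60223 = 11798364.84171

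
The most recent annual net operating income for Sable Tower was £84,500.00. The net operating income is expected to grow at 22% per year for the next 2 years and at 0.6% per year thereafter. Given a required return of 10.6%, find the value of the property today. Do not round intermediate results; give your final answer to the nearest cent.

£1230368.90

D_1 = 103090.00000
D_2 = 125769.80000
Terminal value at year 2: TV = D_2×(1+g_2)/(r−g_2) = 126524.41880/0.1 = 1265244.18800
P_0 = D_1/(1+r)^1 + D_2/(1+r)^2 + TV/(1+r)^2
    = 93209.76492 + 102817.28137 + 1034341.85063 = 1230368.89693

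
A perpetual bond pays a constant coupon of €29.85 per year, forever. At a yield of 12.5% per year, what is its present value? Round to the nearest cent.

Level perpetuity: PV = C / r = €29.85 / 0.125 = €238.80

€238.80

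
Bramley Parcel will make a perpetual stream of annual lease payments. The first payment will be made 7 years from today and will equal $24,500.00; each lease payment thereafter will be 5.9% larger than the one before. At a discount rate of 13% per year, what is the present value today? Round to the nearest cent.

Value at end of year 6: C₁ / (r − g) = $24,500.00 / (0.13 − 0.059) = $345,070.4225
Discount to today: PV = $345,070.4225 / (1 + 0.13)^6 = $345,070.4225 / 2.081952 = $165,743.72

$165743.72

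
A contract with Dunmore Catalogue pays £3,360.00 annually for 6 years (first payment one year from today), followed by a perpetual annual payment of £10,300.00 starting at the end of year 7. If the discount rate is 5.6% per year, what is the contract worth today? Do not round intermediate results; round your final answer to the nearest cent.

£149369.21

PV of 6-year annuity: £3,360.00 × [1 − (1+0.056)^−6] / 0.056 = 16731.90833
Perpetuity value at year 6: £10,300.00 / 0.056 = 183928.57143
PV of perpetuity: 183928.57143 / (1+0.056)^6 = 132637.30483
Total PV = 16731.90833 + 132637.30483 = 149369.21316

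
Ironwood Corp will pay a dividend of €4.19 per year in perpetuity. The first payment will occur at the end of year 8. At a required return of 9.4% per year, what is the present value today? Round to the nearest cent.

Value at end of year 7: C / r = €4.19 / 0.094 = €44.5745
Discount to today: PV = €44.5745 / (1 + 0.094)^7 = €44.5745 / 1.875518 = €23.77

€23.77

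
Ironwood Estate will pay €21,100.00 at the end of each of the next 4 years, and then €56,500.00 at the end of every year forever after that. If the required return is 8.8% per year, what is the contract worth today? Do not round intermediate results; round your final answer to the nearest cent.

PV of 4-year annuity: €21,100.00 × [1 − (1+0.088)^−4] / 0.088 = 68659.25598
Perpetuity value at year 4: €56,500.00 / 0.088 = 642045.45455
PV of perpetuity: 642045.45455 / (1+0.088)^4 = 458194.84019
Total PV = 68659.25598 + 458194.84019 = 526854.09617

€526854.10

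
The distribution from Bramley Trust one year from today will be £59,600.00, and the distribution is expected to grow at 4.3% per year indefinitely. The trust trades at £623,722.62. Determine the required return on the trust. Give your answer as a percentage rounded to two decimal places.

P = D₁/(r − g) ⇒ r = D₁/P + g = £59,600.0000/£623,722.62 + 0.043 = 0.095555 + 0.043 = 0.138555

13.86%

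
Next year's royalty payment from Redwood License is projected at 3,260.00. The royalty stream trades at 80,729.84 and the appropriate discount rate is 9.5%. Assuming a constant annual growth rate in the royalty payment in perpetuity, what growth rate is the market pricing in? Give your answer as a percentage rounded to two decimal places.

5.46%

P = D₁/(r−g) ⇒ g = r − D₁/P = 0.095 − 3,260.00/80,729.84 = 0.054618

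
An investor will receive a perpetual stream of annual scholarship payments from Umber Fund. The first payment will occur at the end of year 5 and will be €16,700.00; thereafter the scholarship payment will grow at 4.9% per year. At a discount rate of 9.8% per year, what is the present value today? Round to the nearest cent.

€234482.82

Value at end of year 4: C₁ / (r − g) = €16,700.00 / (0.098 − 0.049) = €340,816.3265
Discount to today: PV = €340,816.3265 / (1 + 0.098)^4 = €340,816.3265 / 1.453481 = €234,482.82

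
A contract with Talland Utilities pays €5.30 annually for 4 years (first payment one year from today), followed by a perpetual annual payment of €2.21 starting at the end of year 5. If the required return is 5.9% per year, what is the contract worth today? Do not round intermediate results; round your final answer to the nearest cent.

€48.19

PV of 4-year annuity: €5.30 × [1 − (1+0.059)^−4] / 0.059 = 18.40719
Perpetuity value at year 4: €2.21 / 0.059 = 37.45763
PV of perpetuity: 37.45763 / (1+0.059)^4 = 29.78218
Total PV = 18.40719 + 29.78218 = 48.18937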